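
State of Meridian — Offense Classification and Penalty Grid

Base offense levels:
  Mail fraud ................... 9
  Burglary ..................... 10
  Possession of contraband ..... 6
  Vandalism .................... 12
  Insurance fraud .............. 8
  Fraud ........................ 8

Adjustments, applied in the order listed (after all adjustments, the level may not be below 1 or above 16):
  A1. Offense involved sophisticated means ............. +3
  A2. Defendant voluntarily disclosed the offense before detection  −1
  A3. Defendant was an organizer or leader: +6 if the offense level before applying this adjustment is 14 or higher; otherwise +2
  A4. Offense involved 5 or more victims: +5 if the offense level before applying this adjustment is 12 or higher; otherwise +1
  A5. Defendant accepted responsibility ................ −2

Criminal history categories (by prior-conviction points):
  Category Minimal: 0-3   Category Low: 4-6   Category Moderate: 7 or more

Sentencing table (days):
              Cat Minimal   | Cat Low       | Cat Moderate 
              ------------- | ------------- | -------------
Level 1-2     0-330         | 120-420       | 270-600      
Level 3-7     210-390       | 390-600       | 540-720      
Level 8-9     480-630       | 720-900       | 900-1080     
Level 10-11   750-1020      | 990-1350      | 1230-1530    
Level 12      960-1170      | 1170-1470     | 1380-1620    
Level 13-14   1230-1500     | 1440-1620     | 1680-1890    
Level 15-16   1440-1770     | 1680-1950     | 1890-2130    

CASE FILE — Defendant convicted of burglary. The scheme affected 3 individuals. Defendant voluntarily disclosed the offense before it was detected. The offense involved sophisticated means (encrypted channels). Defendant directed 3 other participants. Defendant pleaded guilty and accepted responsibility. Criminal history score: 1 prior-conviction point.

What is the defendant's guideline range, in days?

Base offense level for burglary: 10.
A1 applies: 10 + 3 = 13.
A2 applies: 13 − 1 = 12.
A3 applies (level before this adjustment is 12 < 14, so +2): 12 + 2 = 14.
A4 does not apply.
A5 applies: 14 − 2 = 12.
Final offense level: 12.
Criminal history: 1 prior point → Category Minimal (0-3).
Level 12 falls in the 12 band.
Grid: Level 12 × Category Minimal = 960-1170 days.

960-1170 days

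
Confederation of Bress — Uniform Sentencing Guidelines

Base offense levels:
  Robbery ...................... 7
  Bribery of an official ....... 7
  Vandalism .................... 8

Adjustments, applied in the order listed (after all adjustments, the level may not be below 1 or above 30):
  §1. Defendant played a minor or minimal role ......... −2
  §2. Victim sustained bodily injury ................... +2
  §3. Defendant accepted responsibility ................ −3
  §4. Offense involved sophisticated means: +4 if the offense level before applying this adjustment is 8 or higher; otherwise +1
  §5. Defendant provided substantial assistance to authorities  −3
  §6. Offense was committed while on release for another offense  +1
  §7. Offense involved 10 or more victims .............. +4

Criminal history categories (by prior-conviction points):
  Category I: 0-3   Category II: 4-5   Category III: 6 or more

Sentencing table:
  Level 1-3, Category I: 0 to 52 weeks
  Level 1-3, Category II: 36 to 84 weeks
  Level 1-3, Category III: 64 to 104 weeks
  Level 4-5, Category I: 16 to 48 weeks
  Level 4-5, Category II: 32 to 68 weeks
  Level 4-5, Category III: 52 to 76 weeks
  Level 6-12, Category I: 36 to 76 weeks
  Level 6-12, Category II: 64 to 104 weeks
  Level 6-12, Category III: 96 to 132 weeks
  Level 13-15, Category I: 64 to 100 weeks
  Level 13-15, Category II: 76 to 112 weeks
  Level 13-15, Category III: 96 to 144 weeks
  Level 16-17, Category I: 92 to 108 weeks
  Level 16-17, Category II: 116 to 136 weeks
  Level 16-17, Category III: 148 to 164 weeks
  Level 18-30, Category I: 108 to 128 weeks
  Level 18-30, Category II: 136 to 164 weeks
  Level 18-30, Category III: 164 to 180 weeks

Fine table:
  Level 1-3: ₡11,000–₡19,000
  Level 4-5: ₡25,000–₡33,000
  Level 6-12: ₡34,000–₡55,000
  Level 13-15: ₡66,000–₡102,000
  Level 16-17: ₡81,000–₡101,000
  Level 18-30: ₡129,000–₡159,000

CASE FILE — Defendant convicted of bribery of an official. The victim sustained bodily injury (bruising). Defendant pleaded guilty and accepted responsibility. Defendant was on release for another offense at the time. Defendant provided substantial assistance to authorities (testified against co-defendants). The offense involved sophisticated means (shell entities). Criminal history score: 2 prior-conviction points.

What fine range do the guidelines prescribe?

₡25,000–₡33,000

Base offense level for bribery of an official: 7.
§1 does not apply.
§2 applies: 7 + 2 = 9.
§3 applies: 9 − 3 = 6.
§4 applies (level before this adjustment is 6 < 8, so +1): 6 + 1 = 7.
§5 applies: 7 − 3 = 4.
§6 applies: 4 + 1 = 5.
§7 does not apply.
Final offense level: 5.
Level 5 falls in the 4-5 band.
Fine table: Level 4-5 → ₡25,000–₡33,000.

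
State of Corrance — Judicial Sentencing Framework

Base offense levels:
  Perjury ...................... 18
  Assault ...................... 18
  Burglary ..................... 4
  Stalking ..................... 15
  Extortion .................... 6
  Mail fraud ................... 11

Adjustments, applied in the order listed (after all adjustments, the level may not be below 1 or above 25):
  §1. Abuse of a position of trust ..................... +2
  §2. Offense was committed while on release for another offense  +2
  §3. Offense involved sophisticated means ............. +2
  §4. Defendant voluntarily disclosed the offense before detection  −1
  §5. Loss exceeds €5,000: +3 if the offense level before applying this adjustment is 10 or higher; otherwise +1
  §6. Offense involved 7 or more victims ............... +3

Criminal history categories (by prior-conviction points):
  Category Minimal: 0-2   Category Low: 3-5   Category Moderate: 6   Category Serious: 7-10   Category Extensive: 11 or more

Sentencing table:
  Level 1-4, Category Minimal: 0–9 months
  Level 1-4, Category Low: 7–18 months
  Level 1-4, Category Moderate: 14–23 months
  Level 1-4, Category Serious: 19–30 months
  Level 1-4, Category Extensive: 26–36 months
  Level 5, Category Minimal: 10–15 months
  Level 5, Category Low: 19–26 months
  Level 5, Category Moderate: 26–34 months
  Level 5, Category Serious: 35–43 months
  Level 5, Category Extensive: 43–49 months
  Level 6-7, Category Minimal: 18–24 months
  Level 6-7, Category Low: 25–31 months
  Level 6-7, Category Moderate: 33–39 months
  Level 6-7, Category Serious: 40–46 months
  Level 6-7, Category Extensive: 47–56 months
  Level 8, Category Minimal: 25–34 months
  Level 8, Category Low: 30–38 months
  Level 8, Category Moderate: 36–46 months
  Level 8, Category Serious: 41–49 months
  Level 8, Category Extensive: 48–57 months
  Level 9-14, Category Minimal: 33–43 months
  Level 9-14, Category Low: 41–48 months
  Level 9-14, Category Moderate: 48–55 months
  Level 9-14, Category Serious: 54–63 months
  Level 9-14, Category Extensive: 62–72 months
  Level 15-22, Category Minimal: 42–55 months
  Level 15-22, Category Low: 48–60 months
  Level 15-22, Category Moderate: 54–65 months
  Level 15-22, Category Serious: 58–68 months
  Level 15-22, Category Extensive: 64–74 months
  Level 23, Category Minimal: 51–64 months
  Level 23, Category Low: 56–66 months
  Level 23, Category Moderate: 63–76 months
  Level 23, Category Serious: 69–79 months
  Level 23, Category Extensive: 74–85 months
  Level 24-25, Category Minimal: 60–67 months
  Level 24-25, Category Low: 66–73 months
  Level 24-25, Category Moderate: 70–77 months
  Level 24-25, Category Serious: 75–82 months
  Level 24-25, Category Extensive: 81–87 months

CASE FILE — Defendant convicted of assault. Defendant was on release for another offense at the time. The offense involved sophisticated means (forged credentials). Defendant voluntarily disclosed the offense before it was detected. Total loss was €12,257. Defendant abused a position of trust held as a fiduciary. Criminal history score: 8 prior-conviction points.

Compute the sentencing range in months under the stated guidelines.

Base offense level for assault: 18.
§1 applies: 18 + 2 = 20.
§2 applies: 20 + 2 = 22.
§3 applies: 22 + 2 = 24.
§4 applies: 24 − 1 = 23.
§5 applies (level before this adjustment is 23 ≥ 10, so +3): 23 + 3 = 26.
Level 26 exceeds the maximum of 25; capped at 25.
Final offense level: 25.
Criminal history: 8 prior points → Category Serious (7-10).
Level 25 falls in the 24-25 band.
Grid: Level 24-25 × Category Serious = 75-82 months.

75-82 months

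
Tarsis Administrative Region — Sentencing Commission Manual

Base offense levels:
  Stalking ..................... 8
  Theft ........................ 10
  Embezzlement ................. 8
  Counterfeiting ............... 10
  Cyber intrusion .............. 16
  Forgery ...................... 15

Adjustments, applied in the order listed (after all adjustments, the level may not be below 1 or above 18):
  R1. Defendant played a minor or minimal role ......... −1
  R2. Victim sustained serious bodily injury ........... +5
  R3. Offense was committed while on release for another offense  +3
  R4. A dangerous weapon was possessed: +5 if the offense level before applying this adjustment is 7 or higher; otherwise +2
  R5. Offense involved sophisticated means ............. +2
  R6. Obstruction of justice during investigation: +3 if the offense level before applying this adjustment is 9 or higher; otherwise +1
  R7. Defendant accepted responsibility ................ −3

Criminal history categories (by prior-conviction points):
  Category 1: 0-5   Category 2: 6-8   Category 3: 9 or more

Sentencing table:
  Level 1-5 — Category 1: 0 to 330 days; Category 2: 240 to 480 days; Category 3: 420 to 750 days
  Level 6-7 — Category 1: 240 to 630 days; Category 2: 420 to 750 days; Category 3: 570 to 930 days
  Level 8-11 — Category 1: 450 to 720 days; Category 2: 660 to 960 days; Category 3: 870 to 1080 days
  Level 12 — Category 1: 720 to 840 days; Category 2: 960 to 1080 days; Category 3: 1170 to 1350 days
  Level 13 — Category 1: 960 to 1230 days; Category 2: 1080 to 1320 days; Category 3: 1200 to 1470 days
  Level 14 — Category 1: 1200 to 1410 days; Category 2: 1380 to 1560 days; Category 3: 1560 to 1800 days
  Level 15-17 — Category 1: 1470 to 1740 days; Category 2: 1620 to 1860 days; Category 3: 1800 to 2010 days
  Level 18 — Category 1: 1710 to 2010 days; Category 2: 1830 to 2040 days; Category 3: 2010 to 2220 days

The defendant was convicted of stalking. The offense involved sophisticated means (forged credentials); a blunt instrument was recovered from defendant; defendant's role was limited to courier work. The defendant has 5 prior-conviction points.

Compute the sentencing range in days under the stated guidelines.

Base offense level for stalking: 8.
R1 applies: 8 − 1 = 7.
R2 does not apply.
R3 does not apply.
R4 applies (level before this adjustment is 7 ≥ 7, so +5): 7 + 5 = 12.
R5 applies: 12 + 2 = 14.
R6 does not apply.
R7 does not apply.
Final offense level: 14.
Criminal history: 5 prior points → Category 1 (0-5).
Level 14 falls in the 14 band.
Grid: Level 14 × Category 1 = 1200-1410 days.

1200-1410 days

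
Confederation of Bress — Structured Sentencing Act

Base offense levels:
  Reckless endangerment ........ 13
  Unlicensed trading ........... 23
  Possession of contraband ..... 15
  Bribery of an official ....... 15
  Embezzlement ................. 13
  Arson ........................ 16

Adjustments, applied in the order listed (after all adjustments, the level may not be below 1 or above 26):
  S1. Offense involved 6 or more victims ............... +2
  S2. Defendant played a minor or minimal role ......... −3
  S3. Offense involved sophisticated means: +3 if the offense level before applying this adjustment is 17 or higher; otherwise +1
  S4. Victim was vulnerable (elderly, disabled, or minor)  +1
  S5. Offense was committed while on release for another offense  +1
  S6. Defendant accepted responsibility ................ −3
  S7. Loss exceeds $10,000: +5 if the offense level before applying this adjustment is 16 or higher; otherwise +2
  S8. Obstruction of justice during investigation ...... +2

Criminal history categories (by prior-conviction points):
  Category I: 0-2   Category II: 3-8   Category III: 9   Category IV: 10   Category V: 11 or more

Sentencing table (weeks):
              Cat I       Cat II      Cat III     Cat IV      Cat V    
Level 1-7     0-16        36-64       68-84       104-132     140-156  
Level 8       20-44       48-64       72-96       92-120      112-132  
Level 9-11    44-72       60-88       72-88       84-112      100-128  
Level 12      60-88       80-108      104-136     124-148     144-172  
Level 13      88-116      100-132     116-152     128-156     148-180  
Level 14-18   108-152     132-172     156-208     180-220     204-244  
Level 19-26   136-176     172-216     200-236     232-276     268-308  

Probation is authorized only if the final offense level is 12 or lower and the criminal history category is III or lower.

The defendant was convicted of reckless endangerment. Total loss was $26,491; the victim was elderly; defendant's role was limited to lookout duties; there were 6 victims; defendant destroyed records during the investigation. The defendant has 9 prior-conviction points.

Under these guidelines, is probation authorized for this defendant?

Base offense level for reckless endangerment: 13.
S1 applies: 13 + 2 = 15.
S2 applies: 15 − 3 = 12.
S4 applies: 12 + 1 = 13.
S6 does not apply.
S7 applies (level before this adjustment is 13 < 16, so +2): 13 + 2 = 15.
S8 applies: 15 + 2 = 17.
Final offense level: 17.
Criminal history: 9 prior points → Category III (9).
Level 17 falls in the 14-18 band.
Grid: Level 14-18 × Category III = 156-208 weeks.
Probation check: level 17 > 12 and category III ≤ III → not eligible.

No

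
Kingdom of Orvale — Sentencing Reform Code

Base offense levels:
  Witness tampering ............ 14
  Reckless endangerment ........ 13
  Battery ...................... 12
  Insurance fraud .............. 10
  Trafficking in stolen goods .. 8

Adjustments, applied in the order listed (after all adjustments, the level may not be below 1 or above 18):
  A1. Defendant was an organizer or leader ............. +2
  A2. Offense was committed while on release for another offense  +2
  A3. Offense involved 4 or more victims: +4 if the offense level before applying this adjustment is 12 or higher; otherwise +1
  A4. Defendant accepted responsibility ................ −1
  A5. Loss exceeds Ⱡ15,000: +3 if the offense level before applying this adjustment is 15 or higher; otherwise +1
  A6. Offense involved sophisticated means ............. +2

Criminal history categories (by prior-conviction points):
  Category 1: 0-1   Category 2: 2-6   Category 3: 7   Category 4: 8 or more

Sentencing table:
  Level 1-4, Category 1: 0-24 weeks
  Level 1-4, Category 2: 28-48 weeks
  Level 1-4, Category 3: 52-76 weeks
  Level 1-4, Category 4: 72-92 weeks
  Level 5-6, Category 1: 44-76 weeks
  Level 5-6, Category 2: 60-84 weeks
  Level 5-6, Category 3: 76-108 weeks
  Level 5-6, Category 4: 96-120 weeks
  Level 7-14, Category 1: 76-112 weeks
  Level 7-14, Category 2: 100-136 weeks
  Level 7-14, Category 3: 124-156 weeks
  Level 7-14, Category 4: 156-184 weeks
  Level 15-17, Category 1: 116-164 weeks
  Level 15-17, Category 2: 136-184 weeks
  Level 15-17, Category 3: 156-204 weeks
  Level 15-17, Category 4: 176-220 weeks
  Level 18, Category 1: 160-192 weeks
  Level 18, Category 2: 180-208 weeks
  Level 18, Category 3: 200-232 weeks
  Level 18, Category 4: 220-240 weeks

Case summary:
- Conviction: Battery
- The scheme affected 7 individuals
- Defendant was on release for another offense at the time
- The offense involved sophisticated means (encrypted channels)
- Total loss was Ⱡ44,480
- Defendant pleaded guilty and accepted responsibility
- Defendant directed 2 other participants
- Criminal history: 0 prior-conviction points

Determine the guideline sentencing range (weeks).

Base offense level for battery: 12.
A1 applies: 12 + 2 = 14.
A2 applies: 14 + 2 = 16.
A3 applies (level before this adjustment is 16 ≥ 12, so +4): 16 + 4 = 20.
A4 applies: 20 − 1 = 19.
A5 applies (level before this adjustment is 19 ≥ 15, so +3): 19 + 3 = 22.
A6 applies: 22 + 2 = 24.
Level 24 exceeds the maximum of 18; capped at 18.
Final offense level: 18.
Criminal history: 0 prior points → Category 1 (0-1).
Level 18 falls in the 18 band.
Grid: Level 18 × Category 1 = 160-192 weeks.

160-192 weeks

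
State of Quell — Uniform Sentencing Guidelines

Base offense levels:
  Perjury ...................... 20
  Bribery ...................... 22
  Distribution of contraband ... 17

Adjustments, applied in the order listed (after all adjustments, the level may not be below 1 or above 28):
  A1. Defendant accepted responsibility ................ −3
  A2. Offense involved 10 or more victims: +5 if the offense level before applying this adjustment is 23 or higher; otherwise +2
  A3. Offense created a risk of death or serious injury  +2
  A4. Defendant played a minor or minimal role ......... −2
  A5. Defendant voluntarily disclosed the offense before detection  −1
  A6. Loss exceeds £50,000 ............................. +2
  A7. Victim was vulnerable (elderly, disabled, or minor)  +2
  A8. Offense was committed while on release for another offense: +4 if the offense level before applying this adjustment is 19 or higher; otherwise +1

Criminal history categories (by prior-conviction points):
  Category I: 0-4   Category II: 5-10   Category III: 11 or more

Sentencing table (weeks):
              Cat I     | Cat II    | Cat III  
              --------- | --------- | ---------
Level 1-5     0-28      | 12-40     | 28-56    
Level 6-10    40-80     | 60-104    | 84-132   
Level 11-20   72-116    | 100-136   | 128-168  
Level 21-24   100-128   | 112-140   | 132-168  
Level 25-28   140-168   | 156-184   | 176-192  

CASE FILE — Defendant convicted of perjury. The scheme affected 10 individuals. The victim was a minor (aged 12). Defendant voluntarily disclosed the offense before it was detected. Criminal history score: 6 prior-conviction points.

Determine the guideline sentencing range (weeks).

Base offense level for perjury: 20.
A1 does not apply.
A2 applies (level before this adjustment is 20 < 23, so +2): 20 + 2 = 22.
A4 does not apply.
A5 applies: 22 − 1 = 21.
A7 applies: 21 + 2 = 23.
Final offense level: 23.
Criminal history: 6 prior points → Category II (5-10).
Level 23 falls in the 21-24 band.
Grid: Level 21-24 × Category II = 112-140 weeks.

112-140 weeks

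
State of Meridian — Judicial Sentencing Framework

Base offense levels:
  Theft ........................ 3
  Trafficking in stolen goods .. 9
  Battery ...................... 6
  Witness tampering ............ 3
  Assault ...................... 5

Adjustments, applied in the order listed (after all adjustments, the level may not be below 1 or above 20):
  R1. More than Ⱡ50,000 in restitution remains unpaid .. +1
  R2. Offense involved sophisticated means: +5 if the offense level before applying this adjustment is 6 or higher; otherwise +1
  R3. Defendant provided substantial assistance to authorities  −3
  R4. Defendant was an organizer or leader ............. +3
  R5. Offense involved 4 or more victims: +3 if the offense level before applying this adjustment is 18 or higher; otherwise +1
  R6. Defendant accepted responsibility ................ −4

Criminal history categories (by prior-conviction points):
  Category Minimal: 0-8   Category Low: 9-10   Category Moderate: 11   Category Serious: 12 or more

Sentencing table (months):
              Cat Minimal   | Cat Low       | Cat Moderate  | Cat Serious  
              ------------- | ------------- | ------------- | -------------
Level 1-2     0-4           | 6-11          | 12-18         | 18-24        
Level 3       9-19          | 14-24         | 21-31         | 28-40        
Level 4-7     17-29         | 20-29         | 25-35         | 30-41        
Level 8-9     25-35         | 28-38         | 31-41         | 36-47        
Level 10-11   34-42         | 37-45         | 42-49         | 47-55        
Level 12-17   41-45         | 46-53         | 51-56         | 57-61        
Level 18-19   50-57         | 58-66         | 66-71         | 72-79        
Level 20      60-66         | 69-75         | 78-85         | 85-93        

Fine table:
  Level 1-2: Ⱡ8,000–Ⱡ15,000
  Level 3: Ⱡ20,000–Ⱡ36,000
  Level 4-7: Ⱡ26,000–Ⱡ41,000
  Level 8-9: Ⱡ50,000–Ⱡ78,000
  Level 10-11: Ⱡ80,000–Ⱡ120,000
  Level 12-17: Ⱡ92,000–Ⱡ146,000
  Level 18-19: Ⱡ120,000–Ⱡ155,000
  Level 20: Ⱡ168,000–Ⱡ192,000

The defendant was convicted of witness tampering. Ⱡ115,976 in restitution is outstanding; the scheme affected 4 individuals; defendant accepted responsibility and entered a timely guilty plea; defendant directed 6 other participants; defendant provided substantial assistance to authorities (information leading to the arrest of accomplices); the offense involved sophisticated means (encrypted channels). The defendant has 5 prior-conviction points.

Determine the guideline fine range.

Base offense level for witness tampering: 3.
R1 applies: 3 + 1 = 4.
R2 applies (level before this adjustment is 4 < 6, so +1): 4 + 1 = 5.
R3 applies: 5 − 3 = 2.
R4 applies: 2 + 3 = 5.
R5 applies (level before this adjustment is 5 < 18, so +1): 5 + 1 = 6.
R6 applies: 6 − 4 = 2.
Final offense level: 2.
Level 2 falls in the 1-2 band.
Fine table: Level 1-2 → Ⱡ8,000–Ⱡ15,000.

Ⱡ8,000–Ⱡ15,000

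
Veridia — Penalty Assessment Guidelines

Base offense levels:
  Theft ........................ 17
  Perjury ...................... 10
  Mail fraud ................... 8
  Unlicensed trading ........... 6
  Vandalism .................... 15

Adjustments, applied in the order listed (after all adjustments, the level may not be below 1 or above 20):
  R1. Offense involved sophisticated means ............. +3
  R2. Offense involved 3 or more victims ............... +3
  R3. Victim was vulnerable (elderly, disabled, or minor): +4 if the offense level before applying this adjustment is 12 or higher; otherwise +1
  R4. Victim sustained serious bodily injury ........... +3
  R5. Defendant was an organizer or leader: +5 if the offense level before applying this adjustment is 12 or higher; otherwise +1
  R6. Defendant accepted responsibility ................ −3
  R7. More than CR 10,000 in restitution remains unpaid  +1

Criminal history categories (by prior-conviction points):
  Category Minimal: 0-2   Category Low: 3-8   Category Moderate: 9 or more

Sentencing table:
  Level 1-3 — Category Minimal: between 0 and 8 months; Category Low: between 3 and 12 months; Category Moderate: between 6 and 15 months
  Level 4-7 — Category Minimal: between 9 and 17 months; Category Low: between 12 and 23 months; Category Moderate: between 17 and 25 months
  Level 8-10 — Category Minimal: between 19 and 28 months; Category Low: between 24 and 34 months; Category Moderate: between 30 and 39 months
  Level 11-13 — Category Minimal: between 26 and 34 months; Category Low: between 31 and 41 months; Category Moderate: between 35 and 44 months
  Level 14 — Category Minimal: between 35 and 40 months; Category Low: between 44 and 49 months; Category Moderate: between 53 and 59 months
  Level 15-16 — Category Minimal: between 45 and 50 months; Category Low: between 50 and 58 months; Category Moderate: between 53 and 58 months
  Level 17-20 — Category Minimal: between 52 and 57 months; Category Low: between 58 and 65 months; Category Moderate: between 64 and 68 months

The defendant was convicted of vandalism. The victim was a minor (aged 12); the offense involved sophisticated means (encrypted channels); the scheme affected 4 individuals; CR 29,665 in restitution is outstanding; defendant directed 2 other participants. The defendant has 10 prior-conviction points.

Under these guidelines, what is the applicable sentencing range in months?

Base offense level for vandalism: 15.
R1 applies: 15 + 3 = 18.
R2 applies: 18 + 3 = 21.
R3 applies (level before this adjustment is 21 ≥ 12, so +4): 21 + 4 = 25.
R4 does not apply.
R5 applies (level before this adjustment is 25 ≥ 12, so +5): 25 + 5 = 30.
R7 applies: 30 + 1 = 31.
Level 31 exceeds the maximum of 20; capped at 20.
Final offense level: 20.
Criminal history: 10 prior points → Category Moderate (9+).
Level 20 falls in the 17-20 band.
Grid: Level 17-20 × Category Moderate = 64-68 months.

64-68 months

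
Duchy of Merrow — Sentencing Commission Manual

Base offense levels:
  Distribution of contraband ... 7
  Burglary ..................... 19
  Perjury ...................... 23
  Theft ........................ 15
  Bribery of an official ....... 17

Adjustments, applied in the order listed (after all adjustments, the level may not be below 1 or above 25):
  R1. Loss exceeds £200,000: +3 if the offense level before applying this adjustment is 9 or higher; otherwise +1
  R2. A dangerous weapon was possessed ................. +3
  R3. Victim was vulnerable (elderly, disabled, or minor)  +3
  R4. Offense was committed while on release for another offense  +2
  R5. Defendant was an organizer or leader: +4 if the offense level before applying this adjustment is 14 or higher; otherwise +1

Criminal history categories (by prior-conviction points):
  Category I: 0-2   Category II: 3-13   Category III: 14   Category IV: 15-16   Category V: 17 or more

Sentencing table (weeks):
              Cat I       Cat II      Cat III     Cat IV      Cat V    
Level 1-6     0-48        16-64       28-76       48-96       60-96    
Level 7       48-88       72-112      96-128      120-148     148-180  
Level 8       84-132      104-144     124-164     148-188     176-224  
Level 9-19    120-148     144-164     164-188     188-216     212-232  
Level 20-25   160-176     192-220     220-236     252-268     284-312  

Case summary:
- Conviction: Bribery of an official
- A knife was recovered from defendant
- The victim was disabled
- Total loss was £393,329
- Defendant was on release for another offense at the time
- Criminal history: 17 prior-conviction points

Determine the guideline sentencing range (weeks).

284-312 weeks

Base offense level for bribery of an official: 17.
R1 applies (level before this adjustment is 17 ≥ 9, so +3): 17 + 3 = 20.
R2 applies: 20 + 3 = 23.
R3 applies: 23 + 3 = 26.
R4 applies: 26 + 2 = 28.
Level 28 exceeds the maximum of 25; capped at 25.
Final offense level: 25.
Criminal history: 17 prior points → Category V (17+).
Level 25 falls in the 20-25 band.
Grid: Level 20-25 × Category V = 284-312 weeks.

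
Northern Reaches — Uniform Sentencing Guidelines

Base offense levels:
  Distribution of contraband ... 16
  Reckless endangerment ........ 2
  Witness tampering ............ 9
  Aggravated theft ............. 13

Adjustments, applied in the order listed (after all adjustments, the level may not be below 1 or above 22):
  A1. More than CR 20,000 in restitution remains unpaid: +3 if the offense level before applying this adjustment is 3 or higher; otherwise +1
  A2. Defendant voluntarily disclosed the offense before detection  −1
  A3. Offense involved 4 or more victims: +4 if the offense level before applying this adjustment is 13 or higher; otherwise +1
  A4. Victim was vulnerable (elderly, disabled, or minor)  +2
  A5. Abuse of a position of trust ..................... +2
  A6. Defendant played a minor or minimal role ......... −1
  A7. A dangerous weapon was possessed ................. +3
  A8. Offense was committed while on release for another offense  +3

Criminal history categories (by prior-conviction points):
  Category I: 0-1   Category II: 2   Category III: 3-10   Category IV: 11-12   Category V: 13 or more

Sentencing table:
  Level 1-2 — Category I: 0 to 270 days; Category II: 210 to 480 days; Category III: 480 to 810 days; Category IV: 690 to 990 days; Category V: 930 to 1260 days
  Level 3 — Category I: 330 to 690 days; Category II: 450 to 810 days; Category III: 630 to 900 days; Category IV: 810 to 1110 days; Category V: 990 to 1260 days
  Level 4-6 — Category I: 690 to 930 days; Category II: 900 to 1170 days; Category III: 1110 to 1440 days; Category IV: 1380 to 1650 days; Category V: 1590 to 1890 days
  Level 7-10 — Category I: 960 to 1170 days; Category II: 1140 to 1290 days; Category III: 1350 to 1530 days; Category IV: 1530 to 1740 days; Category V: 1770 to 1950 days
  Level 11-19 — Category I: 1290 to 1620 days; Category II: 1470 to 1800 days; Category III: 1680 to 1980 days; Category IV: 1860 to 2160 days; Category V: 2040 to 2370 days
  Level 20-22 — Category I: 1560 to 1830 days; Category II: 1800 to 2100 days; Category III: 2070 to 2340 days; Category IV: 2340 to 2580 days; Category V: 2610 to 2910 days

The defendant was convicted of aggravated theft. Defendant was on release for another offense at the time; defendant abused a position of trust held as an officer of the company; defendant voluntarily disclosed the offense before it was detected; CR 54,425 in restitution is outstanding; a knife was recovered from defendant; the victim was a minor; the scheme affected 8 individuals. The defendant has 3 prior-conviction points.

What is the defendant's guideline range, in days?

2070-2340 days

Base offense level for aggravated theft: 13.
A1 applies (level before this adjustment is 13 ≥ 3, so +3): 13 + 3 = 16.
A2 applies: 16 − 1 = 15.
A3 applies (level before this adjustment is 15 ≥ 13, so +4): 15 + 4 = 19.
A4 applies: 19 + 2 = 21.
A5 applies: 21 + 2 = 23.
A6 does not apply.
A7 applies: 23 + 3 = 26.
A8 applies: 26 + 3 = 29.
Level 29 exceeds the maximum of 22; capped at 22.
Final offense level: 22.
Criminal history: 3 prior points → Category III (3-10).
Level 22 falls in the 20-22 band.
Grid: Level 20-22 × Category III = 2070-2340 days.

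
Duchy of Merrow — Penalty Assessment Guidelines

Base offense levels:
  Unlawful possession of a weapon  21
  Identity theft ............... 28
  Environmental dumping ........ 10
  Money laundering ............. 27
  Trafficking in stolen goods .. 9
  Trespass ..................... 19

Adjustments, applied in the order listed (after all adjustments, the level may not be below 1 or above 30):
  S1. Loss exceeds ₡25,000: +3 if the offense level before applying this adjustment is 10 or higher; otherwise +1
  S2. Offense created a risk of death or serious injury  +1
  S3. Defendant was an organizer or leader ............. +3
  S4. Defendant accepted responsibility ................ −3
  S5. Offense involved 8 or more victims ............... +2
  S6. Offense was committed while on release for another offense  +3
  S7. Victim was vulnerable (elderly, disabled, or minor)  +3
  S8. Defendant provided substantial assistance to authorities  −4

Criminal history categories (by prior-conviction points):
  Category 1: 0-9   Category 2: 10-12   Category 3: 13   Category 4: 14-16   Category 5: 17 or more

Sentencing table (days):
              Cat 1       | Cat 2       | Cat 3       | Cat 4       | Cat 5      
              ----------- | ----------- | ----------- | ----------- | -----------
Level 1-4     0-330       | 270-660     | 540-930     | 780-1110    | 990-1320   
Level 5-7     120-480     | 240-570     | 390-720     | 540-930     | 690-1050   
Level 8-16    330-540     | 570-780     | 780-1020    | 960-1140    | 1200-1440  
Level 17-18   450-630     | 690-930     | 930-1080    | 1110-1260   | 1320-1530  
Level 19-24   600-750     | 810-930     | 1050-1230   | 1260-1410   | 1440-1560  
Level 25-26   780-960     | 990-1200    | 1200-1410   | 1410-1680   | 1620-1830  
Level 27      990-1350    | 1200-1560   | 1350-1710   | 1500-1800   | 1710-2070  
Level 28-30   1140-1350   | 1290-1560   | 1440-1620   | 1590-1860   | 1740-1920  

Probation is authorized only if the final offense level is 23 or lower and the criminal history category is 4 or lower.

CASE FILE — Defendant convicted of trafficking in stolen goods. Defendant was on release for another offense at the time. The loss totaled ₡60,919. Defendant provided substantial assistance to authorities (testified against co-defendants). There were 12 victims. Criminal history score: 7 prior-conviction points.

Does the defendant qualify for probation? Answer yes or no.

Yes

Base offense level for trafficking in stolen goods: 9.
S1 applies (level before this adjustment is 9 < 10, so +1): 9 + 1 = 10.
S2 does not apply.
S5 applies: 10 + 2 = 12.
S6 applies: 12 + 3 = 15.
S7 does not apply.
S8 applies: 15 − 4 = 11.
Final offense level: 11.
Criminal history: 7 prior points → Category 1 (0-9).
Level 11 falls in the 8-16 band.
Grid: Level 8-16 × Category 1 = 330-540 days.
Probation check: level 11 ≤ 23 and category 1 ≤ 4 → eligible.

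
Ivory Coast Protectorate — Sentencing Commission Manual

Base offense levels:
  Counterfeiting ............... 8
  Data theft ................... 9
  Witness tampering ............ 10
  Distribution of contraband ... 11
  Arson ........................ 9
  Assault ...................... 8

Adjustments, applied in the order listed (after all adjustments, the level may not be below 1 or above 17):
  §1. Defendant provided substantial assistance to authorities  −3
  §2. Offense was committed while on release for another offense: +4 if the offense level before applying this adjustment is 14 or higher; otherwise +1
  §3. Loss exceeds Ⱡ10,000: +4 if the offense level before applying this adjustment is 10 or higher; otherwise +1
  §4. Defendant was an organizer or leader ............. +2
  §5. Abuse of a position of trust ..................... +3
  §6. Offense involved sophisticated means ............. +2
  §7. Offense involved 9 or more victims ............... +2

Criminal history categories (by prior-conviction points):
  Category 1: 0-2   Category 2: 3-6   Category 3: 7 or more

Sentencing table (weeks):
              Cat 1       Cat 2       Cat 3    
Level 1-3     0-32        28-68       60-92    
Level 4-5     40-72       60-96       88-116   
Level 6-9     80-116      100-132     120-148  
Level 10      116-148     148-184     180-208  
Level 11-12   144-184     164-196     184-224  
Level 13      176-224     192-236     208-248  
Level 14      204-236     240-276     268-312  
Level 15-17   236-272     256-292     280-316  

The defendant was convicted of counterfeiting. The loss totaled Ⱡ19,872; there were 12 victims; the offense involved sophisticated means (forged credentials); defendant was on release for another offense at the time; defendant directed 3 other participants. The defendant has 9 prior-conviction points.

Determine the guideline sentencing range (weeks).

Base offense level for counterfeiting: 8.
§1 does not apply.
§2 applies (level before this adjustment is 8 < 14, so +1): 8 + 1 = 9.
§3 applies (level before this adjustment is 9 < 10, so +1): 9 + 1 = 10.
§4 applies: 10 + 2 = 12.
§5 does not apply.
§6 applies: 12 + 2 = 14.
§7 applies: 14 + 2 = 16.
Final offense level: 16.
Criminal history: 9 prior points → Category 3 (7+).
Level 16 falls in the 15-17 band.
Grid: Level 15-17 × Category 3 = 280-316 weeks.

280-316 weeks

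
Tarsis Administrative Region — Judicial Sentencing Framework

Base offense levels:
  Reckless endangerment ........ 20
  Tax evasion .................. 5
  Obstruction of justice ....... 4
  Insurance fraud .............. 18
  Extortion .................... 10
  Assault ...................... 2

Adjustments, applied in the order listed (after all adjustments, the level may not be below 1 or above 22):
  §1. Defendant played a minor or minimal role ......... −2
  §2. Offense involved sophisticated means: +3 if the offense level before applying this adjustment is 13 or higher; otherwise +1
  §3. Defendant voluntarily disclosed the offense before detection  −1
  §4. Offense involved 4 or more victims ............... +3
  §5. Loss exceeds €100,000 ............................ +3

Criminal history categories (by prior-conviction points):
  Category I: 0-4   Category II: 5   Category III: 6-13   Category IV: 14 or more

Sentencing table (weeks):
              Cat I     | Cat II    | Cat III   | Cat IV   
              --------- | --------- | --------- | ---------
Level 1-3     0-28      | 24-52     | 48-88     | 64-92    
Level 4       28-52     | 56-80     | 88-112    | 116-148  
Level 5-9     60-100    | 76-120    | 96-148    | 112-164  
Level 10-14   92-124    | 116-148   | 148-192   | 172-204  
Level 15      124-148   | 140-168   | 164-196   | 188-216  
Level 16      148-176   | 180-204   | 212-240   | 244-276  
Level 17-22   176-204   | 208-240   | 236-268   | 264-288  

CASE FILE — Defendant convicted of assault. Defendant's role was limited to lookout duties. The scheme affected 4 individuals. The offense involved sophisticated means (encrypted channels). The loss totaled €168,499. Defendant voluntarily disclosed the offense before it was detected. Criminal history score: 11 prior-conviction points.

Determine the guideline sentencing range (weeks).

96-148 weeks

Base offense level for assault: 2.
§1 applies: 2 − 2 = 0.
§2 applies (level before this adjustment is 0 < 13, so +1): 0 + 1 = 1.
§3 applies: 1 − 1 = 0.
§4 applies: 0 + 3 = 3.
§5 applies: 3 + 3 = 6.
Final offense level: 6.
Criminal history: 11 prior points → Category III (6-13).
Level 6 falls in the 5-9 band.
Grid: Level 5-9 × Category III = 96-148 weeks.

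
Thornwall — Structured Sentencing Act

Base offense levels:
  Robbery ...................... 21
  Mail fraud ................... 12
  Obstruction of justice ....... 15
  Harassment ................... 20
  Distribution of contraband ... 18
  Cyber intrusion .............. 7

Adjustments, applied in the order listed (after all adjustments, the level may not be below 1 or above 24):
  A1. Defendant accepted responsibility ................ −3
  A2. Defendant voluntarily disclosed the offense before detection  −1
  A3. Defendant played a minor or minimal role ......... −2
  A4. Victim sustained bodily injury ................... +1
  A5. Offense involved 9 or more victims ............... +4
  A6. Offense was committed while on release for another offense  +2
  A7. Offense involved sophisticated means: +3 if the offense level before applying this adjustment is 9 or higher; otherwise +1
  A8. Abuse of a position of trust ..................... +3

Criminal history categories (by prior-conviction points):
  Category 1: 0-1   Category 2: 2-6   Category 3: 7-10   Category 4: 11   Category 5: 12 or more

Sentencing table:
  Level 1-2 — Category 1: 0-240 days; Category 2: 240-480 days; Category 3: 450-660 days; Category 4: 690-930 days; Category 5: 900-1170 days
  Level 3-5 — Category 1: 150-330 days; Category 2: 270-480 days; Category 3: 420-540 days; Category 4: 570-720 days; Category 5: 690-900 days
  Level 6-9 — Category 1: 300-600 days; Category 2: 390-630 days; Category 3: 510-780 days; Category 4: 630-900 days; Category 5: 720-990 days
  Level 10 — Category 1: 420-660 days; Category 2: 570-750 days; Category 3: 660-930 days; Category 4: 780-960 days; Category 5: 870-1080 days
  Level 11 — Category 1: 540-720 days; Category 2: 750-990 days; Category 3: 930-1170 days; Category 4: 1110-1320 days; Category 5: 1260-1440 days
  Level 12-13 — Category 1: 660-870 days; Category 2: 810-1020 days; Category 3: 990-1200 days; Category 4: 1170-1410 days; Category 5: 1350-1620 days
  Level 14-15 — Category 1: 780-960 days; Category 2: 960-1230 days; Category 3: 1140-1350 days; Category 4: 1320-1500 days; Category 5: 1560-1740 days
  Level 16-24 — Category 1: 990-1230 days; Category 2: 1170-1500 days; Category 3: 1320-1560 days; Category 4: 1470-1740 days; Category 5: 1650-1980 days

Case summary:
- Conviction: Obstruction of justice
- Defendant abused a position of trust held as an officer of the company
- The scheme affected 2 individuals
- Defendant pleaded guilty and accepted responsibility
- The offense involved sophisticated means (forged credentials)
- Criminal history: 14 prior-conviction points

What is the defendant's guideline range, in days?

1650-1980 days

Base offense level for obstruction of justice: 15.
A1 applies: 15 − 3 = 12.
A2 does not apply.
A5 does not apply.
A7 applies (level before this adjustment is 12 ≥ 9, so +3): 12 + 3 = 15.
A8 applies: 15 + 3 = 18.
Final offense level: 18.
Criminal history: 14 prior points → Category 5 (12+).
Level 18 falls in the 16-24 band.
Grid: Level 16-24 × Category 5 = 1650-1980 days.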